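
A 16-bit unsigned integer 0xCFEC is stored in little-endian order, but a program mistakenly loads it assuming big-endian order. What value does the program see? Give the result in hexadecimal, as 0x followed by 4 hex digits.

0xECCF

Stored little-endian, the bytes at ascending addresses are EC CF.
Read back as big-endian, the last byte is least significant, giving 0xECCF.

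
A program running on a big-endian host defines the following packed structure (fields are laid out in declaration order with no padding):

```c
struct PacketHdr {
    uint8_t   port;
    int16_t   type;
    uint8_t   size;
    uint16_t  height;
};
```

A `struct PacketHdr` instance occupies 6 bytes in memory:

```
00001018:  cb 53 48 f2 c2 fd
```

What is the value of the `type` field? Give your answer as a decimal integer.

21320

`type` follows `port` (1 byte), so it starts at byte offset 1 and occupies 2 bytes.
Bytes at offsets 1..2: 53 48.
Big-endian stores the most-significant byte at the lowest address.
The bytes are already most-significant first: 0x5348.
0x5348 = 21320.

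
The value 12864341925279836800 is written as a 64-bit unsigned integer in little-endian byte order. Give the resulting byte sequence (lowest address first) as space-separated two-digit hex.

12864341925279836800 in hexadecimal, padded to 64 bits, is 0xB28752D2A5782A80.
Split into bytes (most-significant first): B2 87 52 D2 A5 78 2A 80.
Little-endian stores the least-significant byte at the lowest address.
So at ascending addresses the bytes are 80 2A 78 A5 D2 52 87 B2.

80 2A 78 A5 D2 52 87 B2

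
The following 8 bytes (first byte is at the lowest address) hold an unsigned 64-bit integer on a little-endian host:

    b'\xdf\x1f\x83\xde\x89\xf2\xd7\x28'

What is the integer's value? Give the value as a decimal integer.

Little-endian: lowest address holds the least-significant byte.
Reassemble most-significant byte first: 28 D7 F2 89 DE 83 1F DF → 0x28D7F289DE831FDF.
0x28D7F289DE831FDF = 2943087555467485151.

2943087555467485151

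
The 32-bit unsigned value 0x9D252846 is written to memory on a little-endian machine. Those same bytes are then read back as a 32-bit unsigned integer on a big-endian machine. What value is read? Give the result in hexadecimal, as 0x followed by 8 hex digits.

Stored little-endian, the bytes at ascending addresses are 46 28 25 9D.
Read back as big-endian, the last byte is least significant, giving 0x4628259D.

0x4628259D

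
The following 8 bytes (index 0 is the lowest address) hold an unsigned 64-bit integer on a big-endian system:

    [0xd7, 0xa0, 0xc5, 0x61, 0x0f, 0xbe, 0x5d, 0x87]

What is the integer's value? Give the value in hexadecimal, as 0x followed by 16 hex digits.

In big-endian order the high byte comes first in memory.
The bytes are already most-significant first: 0xD7A0C5610FBE5D87.

0xD7A0C5610FBE5D87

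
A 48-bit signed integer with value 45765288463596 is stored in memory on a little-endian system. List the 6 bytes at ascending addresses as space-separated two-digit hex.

EC 0C C3 8F 9F 29

45765288463596 in hexadecimal, padded to 48 bits, is 0x299F8FC30CEC.
Split into bytes (most-significant first): 29 9F 8F C3 0C EC.
In little-endian order the low byte comes first in memory.
So at ascending addresses the bytes are EC 0C C3 8F 9F 29.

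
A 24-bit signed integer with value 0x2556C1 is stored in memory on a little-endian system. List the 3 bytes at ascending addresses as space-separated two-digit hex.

Split into bytes (most-significant first): 25 56 C1.
In little-endian order the low byte comes first in memory.
So at ascending addresses the bytes are C1 56 25.

C1 56 25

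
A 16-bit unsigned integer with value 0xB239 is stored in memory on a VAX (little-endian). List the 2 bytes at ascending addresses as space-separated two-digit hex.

39 B2

Split into bytes (most-significant first): B2 39.
Little-endian stores the least-significant byte at the lowest address.
So at ascending addresses the bytes are 39 B2.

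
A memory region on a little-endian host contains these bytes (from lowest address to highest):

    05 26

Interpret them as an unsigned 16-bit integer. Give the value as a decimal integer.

Little-endian: lowest address holds the least-significant byte.
Reassemble most-significant byte first: 26 05 → 0x2605.
0x2605 = 9733.

9733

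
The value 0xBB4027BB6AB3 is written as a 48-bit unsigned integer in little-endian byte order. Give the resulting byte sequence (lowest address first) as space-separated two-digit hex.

B3 6A BB 27 40 BB

Split into bytes (most-significant first): BB 40 27 BB 6A B3.
Little-endian: lowest address holds the least-significant byte.
So at ascending addresses the bytes are B3 6A BB 27 40 BB.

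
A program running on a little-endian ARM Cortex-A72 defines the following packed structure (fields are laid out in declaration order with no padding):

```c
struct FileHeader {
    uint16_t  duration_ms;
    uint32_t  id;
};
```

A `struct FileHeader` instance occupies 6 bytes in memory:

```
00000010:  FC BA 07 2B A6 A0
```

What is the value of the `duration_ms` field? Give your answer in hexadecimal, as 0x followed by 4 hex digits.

`duration_ms` is the first field, at byte offset 0, occupying 2 bytes.
Bytes at offsets 0..1: FC BA.
Little-endian stores the least-significant byte at the lowest address.
Reassemble most-significant byte first: BA FC → 0xBAFC.

0xBAFC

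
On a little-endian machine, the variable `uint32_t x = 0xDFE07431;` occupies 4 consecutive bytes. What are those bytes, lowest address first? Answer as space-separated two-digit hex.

Split into bytes (most-significant first): DF E0 74 31.
Little-endian stores the least-significant byte at the lowest address.
So at ascending addresses the bytes are 31 74 E0 DF.

31 74 E0 DF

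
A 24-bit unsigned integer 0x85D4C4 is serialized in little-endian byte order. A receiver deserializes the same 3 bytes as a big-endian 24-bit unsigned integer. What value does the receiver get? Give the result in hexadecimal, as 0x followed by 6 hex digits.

Stored little-endian, the bytes at ascending addresses are C4 D4 85.
Read back as big-endian, the last byte is least significant, giving 0xC4D485.

0xC4D485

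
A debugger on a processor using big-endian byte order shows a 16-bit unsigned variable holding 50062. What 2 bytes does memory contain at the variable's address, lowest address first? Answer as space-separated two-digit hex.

50062 in hexadecimal, padded to 16 bits, is 0xC38E.
Split into bytes (most-significant first): C3 8E.
In big-endian order the high byte comes first in memory.
So the memory order matches the most-significant-first order: C3 8E.

C3 8E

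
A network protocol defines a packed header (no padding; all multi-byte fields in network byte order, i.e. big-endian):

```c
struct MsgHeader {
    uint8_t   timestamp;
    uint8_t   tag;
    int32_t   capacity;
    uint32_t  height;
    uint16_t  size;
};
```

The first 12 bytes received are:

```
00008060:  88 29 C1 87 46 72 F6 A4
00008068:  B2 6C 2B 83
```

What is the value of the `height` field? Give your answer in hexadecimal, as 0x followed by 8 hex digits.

0xF6A4B26C

`height` follows `timestamp` (1 B), `tag` (1 B), `capacity` (4 B), so it starts at offset 1 + 1 + 4 = 6 and occupies 4 bytes.
Bytes at offsets 6..9: F6 A4 B2 6C.
Big-endian: lowest address holds the most-significant byte.
The bytes are already most-significant first: 0xF6A4B26C.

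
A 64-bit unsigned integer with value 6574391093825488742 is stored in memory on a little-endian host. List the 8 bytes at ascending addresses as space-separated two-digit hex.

6574391093825488742 in hexadecimal, padded to 64 bits, is 0x5B3CEDDE01F5C766.
Split into bytes (most-significant first): 5B 3C ED DE 01 F5 C7 66.
In little-endian order the low byte comes first in memory.
So at ascending addresses the bytes are 66 C7 F5 01 DE ED 3C 5B.

66 C7 F5 01 DE ED 3C 5B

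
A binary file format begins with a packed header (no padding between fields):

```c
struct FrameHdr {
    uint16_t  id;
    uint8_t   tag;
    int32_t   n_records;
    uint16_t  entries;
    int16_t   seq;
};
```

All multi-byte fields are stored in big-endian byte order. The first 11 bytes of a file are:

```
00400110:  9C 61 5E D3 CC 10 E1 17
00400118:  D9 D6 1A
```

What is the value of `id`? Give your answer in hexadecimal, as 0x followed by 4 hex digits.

0x9C61

`id` is the first field, at byte offset 0, occupying 2 bytes.
Bytes at offsets 0..1: 9C 61.
Big-endian: lowest address holds the most-significant byte.
The bytes are already most-significant first: 0x9C61.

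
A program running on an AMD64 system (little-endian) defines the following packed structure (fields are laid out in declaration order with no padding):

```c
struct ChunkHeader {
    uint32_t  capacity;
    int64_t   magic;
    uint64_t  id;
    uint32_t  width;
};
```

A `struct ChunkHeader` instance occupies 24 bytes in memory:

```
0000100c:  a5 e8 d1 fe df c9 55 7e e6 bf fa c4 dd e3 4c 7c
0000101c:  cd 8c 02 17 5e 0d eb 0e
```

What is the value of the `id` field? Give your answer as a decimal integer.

1658042427007362013

`id` follows `capacity` (4 B), `magic` (8 B), so it starts at offset 4 + 8 = 12 and occupies 8 bytes.
Bytes at offsets 12..19: DD E3 4C 7C CD 8C 02 17.
Little-endian: lowest address holds the least-significant byte.
Reassemble most-significant byte first: 17 02 8C CD 7C 4C E3 DD → 0x17028CCD7C4CE3DD.
0x17028CCD7C4CE3DD = 1658042427007362013.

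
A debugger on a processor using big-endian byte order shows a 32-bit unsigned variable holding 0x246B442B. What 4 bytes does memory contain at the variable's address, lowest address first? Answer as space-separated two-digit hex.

24 6B 44 2B

Split into bytes (most-significant first): 24 6B 44 2B.
Big-endian: lowest address holds the most-significant byte.
So the memory order matches the most-significant-first order: 24 6B 44 2B.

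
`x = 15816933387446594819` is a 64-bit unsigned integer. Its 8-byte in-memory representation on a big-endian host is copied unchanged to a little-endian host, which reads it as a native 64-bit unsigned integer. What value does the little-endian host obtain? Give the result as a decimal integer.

229056009451700699

15816933387446594819 in 64-bit hexadecimal is 0xDB81091D3AC52D03.
Stored big-endian, the bytes at ascending addresses are DB 81 09 1D 3A C5 2D 03.
Read back as little-endian, the first byte is least significant, giving 0x032DC53A1D0981DB.
0x032DC53A1D0981DB = 229056009451700699.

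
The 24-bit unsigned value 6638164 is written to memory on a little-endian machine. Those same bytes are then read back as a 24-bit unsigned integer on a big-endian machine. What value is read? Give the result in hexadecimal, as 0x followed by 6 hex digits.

0x544A65

6638164 in 24-bit hexadecimal is 0x654A54.
Stored little-endian, the bytes at ascending addresses are 54 4A 65.
Read back as big-endian, the last byte is least significant, giving 0x544A65.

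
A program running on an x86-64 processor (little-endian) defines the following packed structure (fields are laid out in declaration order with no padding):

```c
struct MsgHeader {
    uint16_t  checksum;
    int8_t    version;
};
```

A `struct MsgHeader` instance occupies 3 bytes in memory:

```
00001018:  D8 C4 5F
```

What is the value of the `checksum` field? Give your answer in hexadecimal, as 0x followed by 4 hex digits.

`checksum` is the first field, at byte offset 0, occupying 2 bytes.
Bytes at offsets 0..1: D8 C4.
Little-endian stores the least-significant byte at the lowest address.
Reassemble most-significant byte first: C4 D8 → 0xC4D8.

0xC4D8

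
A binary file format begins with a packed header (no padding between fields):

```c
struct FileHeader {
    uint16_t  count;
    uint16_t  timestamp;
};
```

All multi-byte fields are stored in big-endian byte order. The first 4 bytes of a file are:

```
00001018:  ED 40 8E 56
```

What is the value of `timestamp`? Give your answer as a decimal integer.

`timestamp` follows `count` (2 bytes), so it starts at byte offset 2 and occupies 2 bytes.
Bytes at offsets 2..3: 8E 56.
Big-endian stores the most-significant byte at the lowest address.
The bytes are already most-significant first: 0x8E56.
0x8E56 = 36438.

36438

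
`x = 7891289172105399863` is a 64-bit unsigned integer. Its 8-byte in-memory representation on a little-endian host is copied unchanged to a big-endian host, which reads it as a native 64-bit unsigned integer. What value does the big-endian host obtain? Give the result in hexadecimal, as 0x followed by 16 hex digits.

0x378E3A33B17D836D

7891289172105399863 in 64-bit hexadecimal is 0x6D837DB1333A8E37.
Stored little-endian, the bytes at ascending addresses are 37 8E 3A 33 B1 7D 83 6D.
Read back as big-endian, the last byte is least significant, giving 0x378E3A33B17D836D.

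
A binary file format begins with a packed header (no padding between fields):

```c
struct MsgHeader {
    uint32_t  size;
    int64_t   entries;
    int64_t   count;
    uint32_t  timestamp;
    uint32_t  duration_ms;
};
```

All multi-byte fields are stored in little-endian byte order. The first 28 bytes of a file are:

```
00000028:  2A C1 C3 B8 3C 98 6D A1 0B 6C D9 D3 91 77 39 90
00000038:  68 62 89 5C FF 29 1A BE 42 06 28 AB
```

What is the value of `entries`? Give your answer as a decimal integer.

`entries` follows `size` (4 bytes), so it starts at byte offset 4 and occupies 8 bytes.
Bytes at offsets 4..11: 3C 98 6D A1 0B 6C D9 D3.
Little-endian: lowest address holds the least-significant byte.
Reassemble most-significant byte first: D3 D9 6C 0B A1 6D 98 3C → 0xD3D96C0BA16D983C.
Top bit is set, so as a signed 64-bit value this is 0xD3D96C0BA16D983C − 2^64 = -3181392864551790532.

-3181392864551790532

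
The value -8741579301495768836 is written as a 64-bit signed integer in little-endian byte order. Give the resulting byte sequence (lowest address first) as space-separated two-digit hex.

Two's complement of -8741579301495768836 in 64 bits: 8741579301495768836 = 0x7950540F51900704; invert → 0x86AFABF0AE6FF8FB; add 1 → 0x86AFABF0AE6FF8FC.
Split into bytes (most-significant first): 86 AF AB F0 AE 6F F8 FC.
In little-endian order the low byte comes first in memory.
So at ascending addresses the bytes are FC F8 6F AE F0 AB AF 86.

FC F8 6F AE F0 AB AF 86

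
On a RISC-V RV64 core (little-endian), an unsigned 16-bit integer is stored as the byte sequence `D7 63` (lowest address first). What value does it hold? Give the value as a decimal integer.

Little-endian: lowest address holds the least-significant byte.
Reassemble most-significant byte first: 63 D7 → 0x63D7.
0x63D7 = 25559.

25559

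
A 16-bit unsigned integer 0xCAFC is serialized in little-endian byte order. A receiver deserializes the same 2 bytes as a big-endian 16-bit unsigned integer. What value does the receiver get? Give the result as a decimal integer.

Stored little-endian, the bytes at ascending addresses are FC CA.
Read back as big-endian, the last byte is least significant, giving 0xFCCA.
0xFCCA = 64714.

64714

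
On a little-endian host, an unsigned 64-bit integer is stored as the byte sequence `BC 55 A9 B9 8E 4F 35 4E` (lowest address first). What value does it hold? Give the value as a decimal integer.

In little-endian order the low byte comes first in memory.
Reassemble most-significant byte first: 4E 35 4F 8E B9 A9 55 BC → 0x4E354F8EB9A955BC.
0x4E354F8EB9A955BC = 5635497983142876604.

5635497983142876604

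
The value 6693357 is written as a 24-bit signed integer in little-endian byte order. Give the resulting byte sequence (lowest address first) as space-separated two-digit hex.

ED 21 66

6693357 in hexadecimal, padded to 24 bits, is 0x6621ED.
Split into bytes (most-significant first): 66 21 ED.
Little-endian: lowest address holds the least-significant byte.
So at ascending addresses the bytes are ED 21 66.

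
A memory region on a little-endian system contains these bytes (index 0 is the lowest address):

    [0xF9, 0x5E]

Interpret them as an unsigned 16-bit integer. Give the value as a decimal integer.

24313

Little-endian stores the least-significant byte at the lowest address.
Reassemble most-significant byte first: 5E F9 → 0x5EF9.
0x5EF9 = 24313.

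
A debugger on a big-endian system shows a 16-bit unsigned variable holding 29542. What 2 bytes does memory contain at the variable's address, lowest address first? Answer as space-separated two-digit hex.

73 66

29542 in hexadecimal, padded to 16 bits, is 0x7366.
Split into bytes (most-significant first): 73 66.
In big-endian order the high byte comes first in memory.
So the memory order matches the most-significant-first order: 73 66.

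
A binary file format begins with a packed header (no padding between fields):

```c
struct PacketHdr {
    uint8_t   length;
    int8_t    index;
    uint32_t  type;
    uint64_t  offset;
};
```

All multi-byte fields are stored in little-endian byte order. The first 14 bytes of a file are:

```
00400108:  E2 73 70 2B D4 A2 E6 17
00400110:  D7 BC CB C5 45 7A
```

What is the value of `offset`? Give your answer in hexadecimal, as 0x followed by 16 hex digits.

0x7A45C5CBBCD717E6

`offset` follows `length` (1 B), `index` (1 B), `type` (4 B), so it starts at offset 1 + 1 + 4 = 6 and occupies 8 bytes.
Bytes at offsets 6..13: E6 17 D7 BC CB C5 45 7A.
Little-endian: lowest address holds the least-significant byte.
Reassemble most-significant byte first: 7A 45 C5 CB BC D7 17 E6 → 0x7A45C5CBBCD717E6.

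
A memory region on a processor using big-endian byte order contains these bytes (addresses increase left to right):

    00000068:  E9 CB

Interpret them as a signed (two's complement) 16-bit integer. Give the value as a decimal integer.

Big-endian: lowest address holds the most-significant byte.
The bytes are already most-significant first: 0xE9CB.
Top bit is set, so as a signed 16-bit value this is 0xE9CB − 2^16 = -5685.

-5685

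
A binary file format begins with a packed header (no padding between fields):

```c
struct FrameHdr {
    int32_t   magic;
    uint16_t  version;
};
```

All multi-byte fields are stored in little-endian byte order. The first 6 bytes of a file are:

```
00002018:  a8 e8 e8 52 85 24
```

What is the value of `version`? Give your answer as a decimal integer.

`version` follows `magic` (4 bytes), so it starts at byte offset 4 and occupies 2 bytes.
Bytes at offsets 4..5: 85 24.
Little-endian: lowest address holds the least-significant byte.
Reassemble most-significant byte first: 24 85 → 0x2485.
0x2485 = 9349.

9349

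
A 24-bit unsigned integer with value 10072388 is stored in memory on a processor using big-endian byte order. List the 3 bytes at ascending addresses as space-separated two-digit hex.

99 B1 44

10072388 in hexadecimal, padded to 24 bits, is 0x99B144.
Split into bytes (most-significant first): 99 B1 44.
In big-endian order the high byte comes first in memory.
So the memory order matches the most-significant-first order: 99 B1 44.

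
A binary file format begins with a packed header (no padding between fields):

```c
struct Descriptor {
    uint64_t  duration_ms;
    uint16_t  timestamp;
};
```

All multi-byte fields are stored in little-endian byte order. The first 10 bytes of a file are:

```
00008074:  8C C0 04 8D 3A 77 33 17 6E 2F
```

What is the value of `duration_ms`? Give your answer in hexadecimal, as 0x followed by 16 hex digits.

0x1733773A8D04C08C

`duration_ms` is the first field, at byte offset 0, occupying 8 bytes.
Bytes at offsets 0..7: 8C C0 04 8D 3A 77 33 17.
In little-endian order the low byte comes first in memory.
Reassemble most-significant byte first: 17 33 77 3A 8D 04 C0 8C → 0x1733773A8D04C08C.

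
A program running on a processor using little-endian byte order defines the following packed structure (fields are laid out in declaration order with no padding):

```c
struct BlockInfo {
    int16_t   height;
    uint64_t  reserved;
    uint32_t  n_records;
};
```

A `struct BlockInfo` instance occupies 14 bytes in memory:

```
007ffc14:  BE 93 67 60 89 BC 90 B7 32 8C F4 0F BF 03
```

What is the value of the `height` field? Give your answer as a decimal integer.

`height` is the first field, at byte offset 0, occupying 2 bytes.
Bytes at offsets 0..1: BE 93.
In little-endian order the low byte comes first in memory.
Reassemble most-significant byte first: 93 BE → 0x93BE.
Top bit is set, so as a signed 16-bit value this is 0x93BE − 2^16 = -27714.

-27714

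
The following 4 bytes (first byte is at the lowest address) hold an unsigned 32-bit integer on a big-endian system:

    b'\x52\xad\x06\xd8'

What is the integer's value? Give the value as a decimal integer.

Big-endian: lowest address holds the most-significant byte.
The bytes are already most-significant first: 0x52AD06D8.
0x52AD06D8 = 1387071192.

1387071192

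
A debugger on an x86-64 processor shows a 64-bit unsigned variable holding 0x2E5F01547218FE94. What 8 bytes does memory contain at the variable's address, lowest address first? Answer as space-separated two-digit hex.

94 FE 18 72 54 01 5F 2E

Split into bytes (most-significant first): 2E 5F 01 54 72 18 FE 94.
In little-endian order the low byte comes first in memory.
So at ascending addresses the bytes are 94 FE 18 72 54 01 5F 2E.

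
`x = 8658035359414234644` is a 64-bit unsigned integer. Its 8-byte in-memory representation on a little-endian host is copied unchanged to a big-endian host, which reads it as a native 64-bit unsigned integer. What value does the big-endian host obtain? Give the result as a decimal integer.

1454285007219926904

8658035359414234644 in 64-bit hexadecimal is 0x7827854982A82E14.
Stored little-endian, the bytes at ascending addresses are 14 2E A8 82 49 85 27 78.
Read back as big-endian, the last byte is least significant, giving 0x142EA88249852778.
0x142EA88249852778 = 1454285007219926904.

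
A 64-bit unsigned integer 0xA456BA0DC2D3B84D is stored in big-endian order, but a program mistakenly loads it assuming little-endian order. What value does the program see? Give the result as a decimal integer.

5600458967042643620

Stored big-endian, the bytes at ascending addresses are A4 56 BA 0D C2 D3 B8 4D.
Read back as little-endian, the first byte is least significant, giving 0x4DB8D3C20DBA56A4.
0x4DB8D3C20DBA56A4 = 5600458967042643620.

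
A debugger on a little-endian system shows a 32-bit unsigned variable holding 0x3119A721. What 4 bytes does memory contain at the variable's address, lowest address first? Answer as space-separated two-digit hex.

21 A7 19 31

Split into bytes (most-significant first): 31 19 A7 21.
Little-endian stores the least-significant byte at the lowest address.
So at ascending addresses the bytes are 21 A7 19 31.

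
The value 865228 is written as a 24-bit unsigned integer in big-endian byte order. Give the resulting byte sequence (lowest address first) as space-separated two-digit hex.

865228 in hexadecimal, padded to 24 bits, is 0x0D33CC.
Split into bytes (most-significant first): 0D 33 CC.
In big-endian order the high byte comes first in memory.
So the memory order matches the most-significant-first order: 0D 33 CC.

0D 33 CC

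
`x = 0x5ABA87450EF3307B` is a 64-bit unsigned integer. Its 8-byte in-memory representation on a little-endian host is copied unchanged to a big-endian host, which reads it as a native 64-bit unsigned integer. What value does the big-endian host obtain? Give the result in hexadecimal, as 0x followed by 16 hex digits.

Stored little-endian, the bytes at ascending addresses are 7B 30 F3 0E 45 87 BA 5A.
Read back as big-endian, the last byte is least significant, giving 0x7B30F30E4587BA5A.

0x7B30F30E4587BA5A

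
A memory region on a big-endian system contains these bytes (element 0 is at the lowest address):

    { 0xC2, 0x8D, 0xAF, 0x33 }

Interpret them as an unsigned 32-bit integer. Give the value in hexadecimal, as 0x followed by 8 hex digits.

0xC28DAF33

In big-endian order the high byte comes first in memory.
The bytes are already most-significant first: 0xC28DAF33.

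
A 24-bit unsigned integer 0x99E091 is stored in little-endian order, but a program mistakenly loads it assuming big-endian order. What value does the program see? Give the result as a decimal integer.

Stored little-endian, the bytes at ascending addresses are 91 E0 99.
Read back as big-endian, the last byte is least significant, giving 0x91E099.
0x91E099 = 9560217.

9560217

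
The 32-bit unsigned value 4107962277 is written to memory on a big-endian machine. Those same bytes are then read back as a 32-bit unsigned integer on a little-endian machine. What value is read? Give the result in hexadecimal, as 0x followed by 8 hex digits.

4107962277 in 32-bit hexadecimal is 0xF4DA87A5.
Stored big-endian, the bytes at ascending addresses are F4 DA 87 A5.
Read back as little-endian, the first byte is least significant, giving 0xA587DAF4.

0xA587DAF4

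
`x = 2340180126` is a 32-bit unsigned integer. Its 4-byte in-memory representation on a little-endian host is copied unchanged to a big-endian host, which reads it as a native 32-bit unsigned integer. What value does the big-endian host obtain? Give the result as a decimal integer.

2656074891

2340180126 in 32-bit hexadecimal is 0x8B7C509E.
Stored little-endian, the bytes at ascending addresses are 9E 50 7C 8B.
Read back as big-endian, the last byte is least significant, giving 0x9E507C8B.
0x9E507C8B = 2656074891.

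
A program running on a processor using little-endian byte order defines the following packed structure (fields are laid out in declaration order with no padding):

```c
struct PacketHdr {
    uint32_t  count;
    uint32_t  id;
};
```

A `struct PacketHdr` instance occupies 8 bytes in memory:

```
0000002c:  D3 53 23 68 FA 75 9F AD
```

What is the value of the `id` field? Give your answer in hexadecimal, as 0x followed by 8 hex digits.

`id` follows `count` (4 bytes), so it starts at byte offset 4 and occupies 4 bytes.
Bytes at offsets 4..7: FA 75 9F AD.
In little-endian order the low byte comes first in memory.
Reassemble most-significant byte first: AD 9F 75 FA → 0xAD9F75FA.

0xAD9F75FA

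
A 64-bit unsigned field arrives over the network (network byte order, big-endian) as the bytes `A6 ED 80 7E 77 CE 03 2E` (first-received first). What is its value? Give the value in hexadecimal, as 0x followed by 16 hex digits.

Big-endian stores the most-significant byte at the lowest address.
The bytes are already most-significant first: 0xA6ED807E77CE032E.

0xA6ED807E77CE032E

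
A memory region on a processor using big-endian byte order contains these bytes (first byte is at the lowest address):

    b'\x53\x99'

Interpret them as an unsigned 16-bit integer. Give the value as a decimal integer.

Big-endian stores the most-significant byte at the lowest address.
The bytes are already most-significant first: 0x5399.
0x5399 = 21401.

21401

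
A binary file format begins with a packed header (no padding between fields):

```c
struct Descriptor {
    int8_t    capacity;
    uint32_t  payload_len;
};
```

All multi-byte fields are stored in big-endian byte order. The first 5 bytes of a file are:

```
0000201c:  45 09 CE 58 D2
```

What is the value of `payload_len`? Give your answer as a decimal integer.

`payload_len` follows `capacity` (1 byte), so it starts at byte offset 1 and occupies 4 bytes.
Bytes at offsets 1..4: 09 CE 58 D2.
In big-endian order the high byte comes first in memory.
The bytes are already most-significant first: 0x09CE58D2.
0x09CE58D2 = 164518098.

164518098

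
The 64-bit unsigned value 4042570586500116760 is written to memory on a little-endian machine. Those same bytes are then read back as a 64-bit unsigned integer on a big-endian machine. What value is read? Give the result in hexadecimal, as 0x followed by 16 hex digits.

0x1831C8AB87181A38

4042570586500116760 in 64-bit hexadecimal is 0x381A1887ABC83118.
Stored little-endian, the bytes at ascending addresses are 18 31 C8 AB 87 18 1A 38.
Read back as big-endian, the last byte is least significant, giving 0x1831C8AB87181A38.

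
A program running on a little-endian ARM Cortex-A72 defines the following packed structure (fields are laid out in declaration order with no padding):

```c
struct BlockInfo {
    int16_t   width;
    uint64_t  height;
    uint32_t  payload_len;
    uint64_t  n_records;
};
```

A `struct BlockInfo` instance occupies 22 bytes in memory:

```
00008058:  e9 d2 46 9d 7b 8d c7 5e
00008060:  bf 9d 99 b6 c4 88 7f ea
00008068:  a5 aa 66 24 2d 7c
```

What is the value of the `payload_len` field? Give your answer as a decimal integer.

2294593177

`payload_len` follows `width` (2 B), `height` (8 B), so it starts at offset 2 + 8 = 10 and occupies 4 bytes.
Bytes at offsets 10..13: 99 B6 C4 88.
Little-endian stores the least-significant byte at the lowest address.
Reassemble most-significant byte first: 88 C4 B6 99 → 0x88C4B699.
0x88C4B699 = 2294593177.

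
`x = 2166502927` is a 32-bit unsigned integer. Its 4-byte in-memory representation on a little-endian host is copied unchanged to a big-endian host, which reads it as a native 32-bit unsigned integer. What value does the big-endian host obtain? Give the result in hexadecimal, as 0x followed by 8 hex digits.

0x0F362281

2166502927 in 32-bit hexadecimal is 0x8122360F.
Stored little-endian, the bytes at ascending addresses are 0F 36 22 81.
Read back as big-endian, the last byte is least significant, giving 0x0F362281.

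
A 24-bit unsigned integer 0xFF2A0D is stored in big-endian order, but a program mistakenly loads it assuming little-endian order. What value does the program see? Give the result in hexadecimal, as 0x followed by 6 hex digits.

0x0D2AFF

Stored big-endian, the bytes at ascending addresses are FF 2A 0D.
Read back as little-endian, the first byte is least significant, giving 0x0D2AFF.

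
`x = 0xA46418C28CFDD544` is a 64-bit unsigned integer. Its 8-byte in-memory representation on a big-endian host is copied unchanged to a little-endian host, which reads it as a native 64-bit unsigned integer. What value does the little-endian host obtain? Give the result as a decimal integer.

4960149345612096676

Stored big-endian, the bytes at ascending addresses are A4 64 18 C2 8C FD D5 44.
Read back as little-endian, the first byte is least significant, giving 0x44D5FD8CC21864A4.
0x44D5FD8CC21864A4 = 4960149345612096676.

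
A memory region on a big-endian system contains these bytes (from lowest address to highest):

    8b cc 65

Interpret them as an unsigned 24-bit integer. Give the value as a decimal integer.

In big-endian order the high byte comes first in memory.
The bytes are already most-significant first: 0x8BCC65.
0x8BCC65 = 9161829.

9161829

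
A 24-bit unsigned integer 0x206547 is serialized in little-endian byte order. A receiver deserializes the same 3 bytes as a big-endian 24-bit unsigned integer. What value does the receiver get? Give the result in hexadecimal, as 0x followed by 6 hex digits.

Stored little-endian, the bytes at ascending addresses are 47 65 20.
Read back as big-endian, the last byte is least significant, giving 0x476520.

0x476520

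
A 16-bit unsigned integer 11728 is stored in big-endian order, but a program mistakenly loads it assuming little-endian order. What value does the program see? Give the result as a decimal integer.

53293

11728 in 16-bit hexadecimal is 0x2DD0.
Stored big-endian, the bytes at ascending addresses are 2D D0.
Read back as little-endian, the first byte is least significant, giving 0xD02D.
0xD02D = 53293.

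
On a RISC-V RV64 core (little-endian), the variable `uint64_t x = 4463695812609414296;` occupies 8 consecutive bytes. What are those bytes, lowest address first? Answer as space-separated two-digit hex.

4463695812609414296 in hexadecimal, padded to 64 bits, is 0x3DF23BB11FFB9498.
Split into bytes (most-significant first): 3D F2 3B B1 1F FB 94 98.
In little-endian order the low byte comes first in memory.
So at ascending addresses the bytes are 98 94 FB 1F B1 3B F2 3D.

98 94 FB 1F B1 3B F2 3D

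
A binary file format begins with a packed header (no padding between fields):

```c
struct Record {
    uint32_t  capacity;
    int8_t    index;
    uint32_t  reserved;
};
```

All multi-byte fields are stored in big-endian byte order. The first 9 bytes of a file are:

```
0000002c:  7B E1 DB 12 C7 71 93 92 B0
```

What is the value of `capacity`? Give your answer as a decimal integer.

2078399250

`capacity` is the first field, at byte offset 0, occupying 4 bytes.
Bytes at offsets 0..3: 7B E1 DB 12.
Big-endian stores the most-significant byte at the lowest address.
The bytes are already most-significant first: 0x7BE1DB12.
0x7BE1DB12 = 2078399250.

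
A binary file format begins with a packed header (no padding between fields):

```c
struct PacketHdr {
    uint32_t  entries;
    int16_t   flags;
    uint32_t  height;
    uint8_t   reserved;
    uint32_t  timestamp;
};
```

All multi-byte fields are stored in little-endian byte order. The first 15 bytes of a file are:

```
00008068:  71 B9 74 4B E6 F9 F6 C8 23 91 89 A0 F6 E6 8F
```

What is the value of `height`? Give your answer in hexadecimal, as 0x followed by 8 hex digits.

0x9123C8F6

`height` follows `entries` (4 B), `flags` (2 B), so it starts at offset 4 + 2 = 6 and occupies 4 bytes.
Bytes at offsets 6..9: F6 C8 23 91.
Little-endian stores the least-significant byte at the lowest address.
Reassemble most-significant byte first: 91 23 C8 F6 → 0x9123C8F6.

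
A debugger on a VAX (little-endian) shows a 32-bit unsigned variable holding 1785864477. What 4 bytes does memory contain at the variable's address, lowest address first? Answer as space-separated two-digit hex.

1785864477 in hexadecimal, padded to 32 bits, is 0x6A72211D.
Split into bytes (most-significant first): 6A 72 21 1D.
Little-endian stores the least-significant byte at the lowest address.
So at ascending addresses the bytes are 1D 21 72 6A.

1D 21 72 6A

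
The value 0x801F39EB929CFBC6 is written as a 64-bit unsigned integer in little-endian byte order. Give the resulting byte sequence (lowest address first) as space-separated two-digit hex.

C6 FB 9C 92 EB 39 1F 80

Split into bytes (most-significant first): 80 1F 39 EB 92 9C FB C6.
Little-endian: lowest address holds the least-significant byte.
So at ascending addresses the bytes are C6 FB 9C 92 EB 39 1F 80.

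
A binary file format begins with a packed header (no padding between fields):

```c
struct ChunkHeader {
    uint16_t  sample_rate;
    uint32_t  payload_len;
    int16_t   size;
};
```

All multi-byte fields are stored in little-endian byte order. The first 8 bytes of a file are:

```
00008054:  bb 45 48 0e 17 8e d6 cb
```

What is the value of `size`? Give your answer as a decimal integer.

-13354

`size` follows `sample_rate` (2 B), `payload_len` (4 B), so it starts at offset 2 + 4 = 6 and occupies 2 bytes.
Bytes at offsets 6..7: D6 CB.
Little-endian stores the least-significant byte at the lowest address.
Reassemble most-significant byte first: CB D6 → 0xCBD6.
Top bit is set, so as a signed 16-bit value this is 0xCBD6 − 2^16 = -13354.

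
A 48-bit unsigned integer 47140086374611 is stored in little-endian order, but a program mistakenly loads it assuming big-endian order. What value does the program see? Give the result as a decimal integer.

47140086374611 in 48-bit hexadecimal is 0x2ADFA81A60D3.
Stored little-endian, the bytes at ascending addresses are D3 60 1A A8 DF 2A.
Read back as big-endian, the last byte is least significant, giving 0xD3601AA8DF2A.
0xD3601AA8DF2A = 232409717595946.

232409717595946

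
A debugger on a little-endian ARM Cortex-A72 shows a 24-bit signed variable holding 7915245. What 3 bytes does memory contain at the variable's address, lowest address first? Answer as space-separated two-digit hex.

ED C6 78

7915245 in hexadecimal, padded to 24 bits, is 0x78C6ED.
Split into bytes (most-significant first): 78 C6 ED.
In little-endian order the low byte comes first in memory.
So at ascending addresses the bytes are ED C6 78.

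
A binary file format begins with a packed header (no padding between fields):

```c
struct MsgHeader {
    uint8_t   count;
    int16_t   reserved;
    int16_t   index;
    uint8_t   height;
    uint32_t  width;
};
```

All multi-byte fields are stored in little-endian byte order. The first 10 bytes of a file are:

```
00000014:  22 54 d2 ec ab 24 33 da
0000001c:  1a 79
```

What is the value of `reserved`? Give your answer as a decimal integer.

-11692

`reserved` follows `count` (1 byte), so it starts at byte offset 1 and occupies 2 bytes.
Bytes at offsets 1..2: 54 D2.
Little-endian stores the least-significant byte at the lowest address.
Reassemble most-significant byte first: D2 54 → 0xD254.
Top bit is set, so as a signed 16-bit value this is 0xD254 − 2^16 = -11692.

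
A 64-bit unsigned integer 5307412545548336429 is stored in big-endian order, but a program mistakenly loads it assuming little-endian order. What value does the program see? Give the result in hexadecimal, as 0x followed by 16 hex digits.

5307412545548336429 in 64-bit hexadecimal is 0x49A7B7971DDC3D2D.
Stored big-endian, the bytes at ascending addresses are 49 A7 B7 97 1D DC 3D 2D.
Read back as little-endian, the first byte is least significant, giving 0x2D3DDC1D97B7A749.

0x2D3DDC1D97B7A749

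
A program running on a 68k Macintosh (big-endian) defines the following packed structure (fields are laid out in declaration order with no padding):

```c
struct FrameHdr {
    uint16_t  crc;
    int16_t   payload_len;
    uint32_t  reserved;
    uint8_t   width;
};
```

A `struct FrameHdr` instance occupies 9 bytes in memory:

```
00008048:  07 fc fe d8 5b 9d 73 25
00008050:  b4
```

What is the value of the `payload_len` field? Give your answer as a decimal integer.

-296

`payload_len` follows `crc` (2 bytes), so it starts at byte offset 2 and occupies 2 bytes.
Bytes at offsets 2..3: FE D8.
Big-endian stores the most-significant byte at the lowest address.
The bytes are already most-significant first: 0xFED8.
Top bit is set, so as a signed 16-bit value this is 0xFED8 − 2^16 = -296.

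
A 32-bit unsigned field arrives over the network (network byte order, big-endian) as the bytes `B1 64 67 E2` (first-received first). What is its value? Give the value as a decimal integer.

Big-endian: lowest address holds the most-significant byte.
The bytes are already most-significant first: 0xB16467E2.
0xB16467E2 = 2976147426.

2976147426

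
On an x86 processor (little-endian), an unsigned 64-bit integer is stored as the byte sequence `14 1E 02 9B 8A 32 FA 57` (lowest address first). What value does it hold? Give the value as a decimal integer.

In little-endian order the low byte comes first in memory.
Reassemble most-significant byte first: 57 FA 32 8A 9B 02 1E 14 → 0x57FA328A9B021E14.
0x57FA328A9B021E14 = 6339434996364877332.

6339434996364877332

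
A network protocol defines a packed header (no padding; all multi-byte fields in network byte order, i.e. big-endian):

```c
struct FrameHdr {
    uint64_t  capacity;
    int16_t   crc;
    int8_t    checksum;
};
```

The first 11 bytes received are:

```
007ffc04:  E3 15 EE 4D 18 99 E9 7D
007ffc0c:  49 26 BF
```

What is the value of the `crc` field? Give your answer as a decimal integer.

18726

`crc` follows `capacity` (8 bytes), so it starts at byte offset 8 and occupies 2 bytes.
Bytes at offsets 8..9: 49 26.
In big-endian order the high byte comes first in memory.
The bytes are already most-significant first: 0x4926.
0x4926 = 18726.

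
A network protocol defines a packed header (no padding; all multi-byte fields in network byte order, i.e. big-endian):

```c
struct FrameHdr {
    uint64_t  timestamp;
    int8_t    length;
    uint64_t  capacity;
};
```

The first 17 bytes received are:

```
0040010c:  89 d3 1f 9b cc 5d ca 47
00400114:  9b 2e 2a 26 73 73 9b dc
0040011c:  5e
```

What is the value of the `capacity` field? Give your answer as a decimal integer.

`capacity` follows `timestamp` (8 B), `length` (1 B), so it starts at offset 8 + 1 = 9 and occupies 8 bytes.
Bytes at offsets 9..16: 2E 2A 26 73 73 9B DC 5E.
In big-endian order the high byte comes first in memory.
The bytes are already most-significant first: 0x2E2A2673739BDC5E.
0x2E2A2673739BDC5E = 3326513552069221470.

3326513552069221470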